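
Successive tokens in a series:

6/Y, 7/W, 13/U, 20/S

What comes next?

For the first component, each term is the sum of the two before it: 6, 7, 13, 20 → 33.
Letter — letters move back 2 places in the alphabet: Y, W, U, S → Q.
So the next token is 33/Q.

33/Q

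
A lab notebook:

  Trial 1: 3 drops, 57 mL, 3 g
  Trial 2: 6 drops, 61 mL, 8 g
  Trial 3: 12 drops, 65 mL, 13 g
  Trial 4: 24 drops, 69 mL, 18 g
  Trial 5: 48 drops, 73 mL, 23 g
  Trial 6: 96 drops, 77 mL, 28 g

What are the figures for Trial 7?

For the drops, ×2 each step: 3, 6, 12, 24, 48, 96 → 192.
ML — +4 each step: 57, 61, 65, 69, 73, 77 → 81.
G — +5 each step: 3, 8, 13, 18, 23, 28 → 33.
So the next line is 192 drops, 81 mL, 33 g.

192 drops, 81 mL, 33 g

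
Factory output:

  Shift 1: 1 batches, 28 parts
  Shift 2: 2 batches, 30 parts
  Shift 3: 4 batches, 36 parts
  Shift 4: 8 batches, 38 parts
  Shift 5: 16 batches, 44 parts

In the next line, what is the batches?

32

Batches: 1, 2, 4, 8, 16 → 32 (×2 each step).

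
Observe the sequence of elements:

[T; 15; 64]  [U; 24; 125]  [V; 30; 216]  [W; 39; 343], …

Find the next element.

[X; 45; 512]

Letter: T, U, V, W → X (letters move forward 1 place in the alphabet).
Second slot: 15, 24, 30, 39 → 45 (alternating steps +9, +6, +9, +6, …).
Third slot goes 64, 125, 216, 343 → 512 (perfect cubes: 4³, 5³, 6³, …).
Putting it together: [X; 45; 512].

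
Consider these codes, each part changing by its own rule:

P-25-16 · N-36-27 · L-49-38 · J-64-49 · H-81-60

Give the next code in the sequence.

F-100-71

Letter: letters move back 2 places in the alphabet; P, N, L, J, H → F.
Second component: perfect squares: 5², 6², 7², …; 25, 36, 49, 64, 81 → 100.
For the third component, +11 each step: 16, 27, 38, 49, 60 → 71.
So the next code is F-100-71.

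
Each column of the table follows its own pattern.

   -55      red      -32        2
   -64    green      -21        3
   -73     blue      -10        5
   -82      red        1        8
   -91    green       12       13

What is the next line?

For the first component, −9 each step: -55, -64, -73, -82, -91 → -100.
Colour: repeats red → green → blue; red, green, blue, red, green → blue.
Third component: +11 each step; -32, -21, -10, 1, 12 → 23.
Fourth component: each term is the sum of the two before it; 2, 3, 5, 8, 13 → 21.
Combining the parts gives -100  blue  23  21.

-100  blue  23  21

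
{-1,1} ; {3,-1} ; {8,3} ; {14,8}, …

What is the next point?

First part — differences are 4, 5, 6, … (increasing by 1 each time): -1, 3, 8, 14 → 21.
Second part: 1, -1, 3, 8 → 14 (always the previous value of the first part).
Putting it together: {21,14}.

{21,14}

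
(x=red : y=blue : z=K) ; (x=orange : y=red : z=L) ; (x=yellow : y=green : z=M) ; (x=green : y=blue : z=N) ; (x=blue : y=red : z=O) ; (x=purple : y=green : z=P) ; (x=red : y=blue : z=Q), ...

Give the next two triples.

(x=orange : y=red : z=R), (x=yellow : y=green : z=S)

X — repeats red → orange → yellow → green → blue → purple: red, orange, yellow, green, blue, purple, red → orange → yellow.
Y — repeats blue → red → green: blue, red, green, blue, red, green, blue → red → green.
For the z, letters move forward 1 place in the alphabet: K, L, M, N, O, P, Q → R → S.
Putting the parts together: (x=orange : y=red : z=R) and then (x=yellow : y=green : z=S).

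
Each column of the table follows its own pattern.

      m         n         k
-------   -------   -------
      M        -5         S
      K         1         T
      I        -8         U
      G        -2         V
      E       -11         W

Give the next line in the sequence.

C  -5  X

Column m — letters move back 2 places in the alphabet: M, K, I, G, E → C.
Column n: alternating steps +6, −9, +6, −9, …; -5, 1, -8, -2, -11 → -5.
For the column k, letters move forward 1 place in the alphabet: S, T, U, V, W → X.
Combining the parts gives C  -5  X.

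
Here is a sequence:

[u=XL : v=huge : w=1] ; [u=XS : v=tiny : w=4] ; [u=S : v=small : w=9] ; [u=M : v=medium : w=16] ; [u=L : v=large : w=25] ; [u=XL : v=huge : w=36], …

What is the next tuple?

[u=XS : v=tiny : w=49]

U goes XL, XS, S, M, L, XL → XS (repeats XL → XS → S → M → L).
V: repeats huge → tiny → small → medium → large; huge, tiny, small, medium, large, huge → tiny.
W: perfect squares: 1², 2², 3², …, so 1, 4, 9, 16, 25, 36 → 49.
Combining the parts gives [u=XS : v=tiny : w=49].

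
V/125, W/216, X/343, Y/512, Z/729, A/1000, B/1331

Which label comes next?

C/1728

Letter: letters move forward 1 place in the alphabet, wrapping Z→A; V, W, X, Y, Z, A, B → C.
Second component: perfect cubes: 5³, 6³, 7³, …, so 125, 216, 343, 512, 729, 1000, 1331 → 1728.
Putting it together: C/1728.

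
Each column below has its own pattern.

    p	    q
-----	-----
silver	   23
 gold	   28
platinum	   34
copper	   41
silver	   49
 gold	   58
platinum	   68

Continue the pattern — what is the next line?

copper  79

Column p — repeats silver → gold → platinum → copper: silver, gold, platinum, copper, silver, gold, platinum → copper.
Column q goes 23, 28, 34, 41, 49, 58, 68 → 79 (differences are 5, 6, 7, … (increasing by 1 each time)).
Combining the parts gives copper  79.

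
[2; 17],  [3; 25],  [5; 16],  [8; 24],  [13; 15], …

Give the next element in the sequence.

[21; 23]

First slot: each term is the sum of the two before it; 2, 3, 5, 8, 13 → 21.
Second slot: 17, 25, 16, 24, 15 → 23 (alternating steps +8, −9, +8, −9, …).
Putting it together: [21; 23].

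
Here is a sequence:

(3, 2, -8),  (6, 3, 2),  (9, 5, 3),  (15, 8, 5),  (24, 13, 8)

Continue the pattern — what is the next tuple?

First entry goes 3, 6, 9, 15, 24 → 39 (each term is the sum of the two before it).
For the second entry, each term is the sum of the two before it: 2, 3, 5, 8, 13 → 21.
Third entry: always the previous value of the second entry, so -8, 2, 3, 5, 8 → 13.
Putting it together: (39, 21, 13).

(39, 21, 13)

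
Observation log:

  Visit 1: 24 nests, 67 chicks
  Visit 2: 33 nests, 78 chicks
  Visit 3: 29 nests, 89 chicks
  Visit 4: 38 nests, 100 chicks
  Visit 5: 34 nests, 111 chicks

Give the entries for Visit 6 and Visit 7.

Nests goes 24, 33, 29, 38, 34 → 43 → 39 (alternating steps +9, −4, +9, −4, …).
For the chicks, +11 each step: 67, 78, 89, 100, 111 → 122 → 133.
So the next two lines are 43 nests, 122 chicks and 39 nests, 133 chicks.

43 nests, 122 chicks; 39 nests, 133 chicks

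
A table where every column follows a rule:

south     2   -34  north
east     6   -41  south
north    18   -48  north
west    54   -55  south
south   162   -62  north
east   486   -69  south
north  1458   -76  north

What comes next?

First direction goes south, east, north, west, south, east, north → west (repeats south → east → north → west).
Second component — ×3 each step: 2, 6, 18, 54, 162, 486, 1458 → 4374.
Third component — −7 each step: -34, -41, -48, -55, -62, -69, -76 → -83.
For the second direction, alternates north ↔ south: north, south, north, south, north, south, north → south.
So the next line is west  4374  -83  south.

west  4374  -83  south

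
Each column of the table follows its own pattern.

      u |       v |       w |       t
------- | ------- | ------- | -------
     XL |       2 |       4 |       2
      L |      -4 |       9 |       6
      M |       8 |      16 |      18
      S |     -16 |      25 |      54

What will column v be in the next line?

32

Column v: ×(-2) each step, so 2, -4, 8, -16 → 32.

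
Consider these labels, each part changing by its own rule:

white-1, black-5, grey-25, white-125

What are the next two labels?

black-625 then grey-3125

Shade — repeats white → black → grey: white, black, grey, white → black → grey.
Second component: ×5 each step, so 1, 5, 25, 125 → 625 → 3125.
Putting the parts together: black-625 and then grey-3125.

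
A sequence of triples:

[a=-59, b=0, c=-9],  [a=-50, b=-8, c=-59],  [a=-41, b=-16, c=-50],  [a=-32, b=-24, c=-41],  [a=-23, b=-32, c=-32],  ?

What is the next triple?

For the a, +9 each step: -59, -50, -41, -32, -23 → -14.
B goes 0, -8, -16, -24, -32 → -40 (−8 each step).
C — always the previous value of the a: -9, -59, -50, -41, -32 → -23.
So the next triple is [a=-14, b=-40, c=-23].

[a=-14, b=-40, c=-23]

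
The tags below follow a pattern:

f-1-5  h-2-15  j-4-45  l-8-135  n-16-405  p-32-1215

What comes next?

r-64-3645

Letter: letters move forward 2 places in the alphabet, so f, h, j, l, n, p → r.
Second component goes 1, 2, 4, 8, 16, 32 → 64 (×2 each step).
Third component goes 5, 15, 45, 135, 405, 1215 → 3645 (×3 each step).
Putting it together: r-64-3645.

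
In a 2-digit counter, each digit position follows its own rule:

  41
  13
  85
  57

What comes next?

For the first digit, −3 each step, mod 10: 4, 1, 8, 5 → 2.
Second digit goes 1, 3, 5, 7 → 9 (+2 each step, mod 10).
Putting it together: 29.

29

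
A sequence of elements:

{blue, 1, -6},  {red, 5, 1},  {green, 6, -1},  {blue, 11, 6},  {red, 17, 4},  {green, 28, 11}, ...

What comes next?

Colour: repeats blue → red → green; blue, red, green, blue, red, green → blue.
Second slot: 1, 5, 6, 11, 17, 28 → 45 (each term is the sum of the two before it).
Third slot: alternating steps +7, −2, +7, −2, …, so -6, 1, -1, 6, 4, 11 → 9.
Putting it together: {blue, 45, 9}.

{blue, 45, 9}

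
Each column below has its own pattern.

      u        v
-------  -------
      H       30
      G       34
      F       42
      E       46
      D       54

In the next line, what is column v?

58

Column u goes H, G, F, E, D → C (letters move back 1 place in the alphabet).
Column v — alternating steps +4, +8, +4, +8, …: 30, 34, 42, 46, 54 → 58.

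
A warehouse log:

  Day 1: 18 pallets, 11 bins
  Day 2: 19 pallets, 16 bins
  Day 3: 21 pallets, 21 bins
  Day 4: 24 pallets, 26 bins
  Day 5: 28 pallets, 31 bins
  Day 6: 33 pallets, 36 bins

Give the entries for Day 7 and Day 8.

39 pallets, 41 bins; 46 pallets, 46 bins

Pallets: differences are 1, 2, 3, … (increasing by 1 each time), so 18, 19, 21, 24, 28, 33 → 39 → 46.
Bins: +5 each step; 11, 16, 21, 26, 31, 36 → 41 → 46.
So the next two records are 39 pallets, 41 bins and 46 pallets, 46 bins.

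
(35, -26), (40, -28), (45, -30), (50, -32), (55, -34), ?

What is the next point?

(60, -36)

For the first slot, +5 each step: 35, 40, 45, 50, 55 → 60.
Second slot: −2 each step; -26, -28, -30, -32, -34 → -36.
Combining the parts gives (60, -36).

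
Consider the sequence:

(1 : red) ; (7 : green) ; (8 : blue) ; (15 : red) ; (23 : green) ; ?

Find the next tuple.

First value: 1, 7, 8, 15, 23 → 38 (each term is the sum of the two before it).
For the colour, repeats red → green → blue: red, green, blue, red, green → blue.
Combining the parts gives (38 : blue).

(38 : blue)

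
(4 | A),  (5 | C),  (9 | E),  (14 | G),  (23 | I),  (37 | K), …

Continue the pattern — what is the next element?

(60 | M)

First coordinate goes 4, 5, 9, 14, 23, 37 → 60 (each term is the sum of the two before it).
Letter: A, C, E, G, I, K → M (letters move forward 2 places in the alphabet).
Putting it together: (60 | M).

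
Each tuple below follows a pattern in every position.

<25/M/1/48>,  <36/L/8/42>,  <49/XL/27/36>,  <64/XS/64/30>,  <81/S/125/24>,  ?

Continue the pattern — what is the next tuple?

First component: perfect squares: 5², 6², 7², …, so 25, 36, 49, 64, 81 → 100.
For the size, runs through clothing sizes XS→XL: M, L, XL, XS, S → M.
Third component: 1, 8, 27, 64, 125 → 216 (perfect cubes: 1³, 2³, 3³, …).
Fourth component — −6 each step: 48, 42, 36, 30, 24 → 18.
Combining the parts gives <100/M/216/18>.

<100/M/216/18>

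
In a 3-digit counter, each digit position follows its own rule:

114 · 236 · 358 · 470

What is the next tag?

592

First digit: +1 each step, mod 10; 1, 2, 3, 4 → 5.
Second digit: +2 each step, mod 10, so 1, 3, 5, 7 → 9.
Third digit — +2 each step, mod 10: 4, 6, 8, 0 → 2.
So the next tag is 592.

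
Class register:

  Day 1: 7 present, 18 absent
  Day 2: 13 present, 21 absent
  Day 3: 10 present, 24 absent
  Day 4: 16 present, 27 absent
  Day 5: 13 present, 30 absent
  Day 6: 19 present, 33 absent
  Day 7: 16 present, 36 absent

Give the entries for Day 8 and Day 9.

22 present, 39 absent; 19 present, 42 absent

Present — alternating steps +6, −3, +6, −3, …: 7, 13, 10, 16, 13, 19, 16 → 22 → 19.
For the absent, +3 each step: 18, 21, 24, 27, 30, 33, 36 → 39 → 42.
So the next two lines are 22 present, 39 absent and 19 present, 42 absent.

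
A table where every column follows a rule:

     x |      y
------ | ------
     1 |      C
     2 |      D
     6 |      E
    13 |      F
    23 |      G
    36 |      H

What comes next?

Column x goes 1, 2, 6, 13, 23, 36 → 52 (differences are 1, 4, 7, … (increasing by 3 each time)).
Column y — letters move forward 1 place in the alphabet: C, D, E, F, G, H → I.
Putting it together: 52  I.

52  I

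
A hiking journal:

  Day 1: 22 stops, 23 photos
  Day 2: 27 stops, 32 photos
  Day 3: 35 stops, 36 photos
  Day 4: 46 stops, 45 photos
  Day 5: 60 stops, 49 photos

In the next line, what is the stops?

77

Stops: 22, 27, 35, 46, 60 → 77 (differences are 5, 8, 11, … (increasing by 3 each time)).
Photos: 23, 32, 36, 45, 49 → 58 (alternating steps +9, +4, +9, +4, …).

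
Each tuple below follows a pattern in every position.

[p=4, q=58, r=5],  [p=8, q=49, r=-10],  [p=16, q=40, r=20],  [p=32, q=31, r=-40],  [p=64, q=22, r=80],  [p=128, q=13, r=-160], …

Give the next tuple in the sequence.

P: ×2 each step, so 4, 8, 16, 32, 64, 128 → 256.
Q: −9 each step, so 58, 49, 40, 31, 22, 13 → 4.
R: ×(-2) each step, so 5, -10, 20, -40, 80, -160 → 320.
Putting it together: [p=256, q=4, r=320].

[p=256, q=4, r=320]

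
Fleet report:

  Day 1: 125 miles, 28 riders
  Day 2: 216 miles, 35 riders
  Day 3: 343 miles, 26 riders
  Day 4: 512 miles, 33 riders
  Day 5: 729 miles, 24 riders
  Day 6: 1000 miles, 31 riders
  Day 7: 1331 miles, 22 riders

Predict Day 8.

Miles goes 125, 216, 343, 512, 729, 1000, 1331 → 1728 (perfect cubes: 5³, 6³, 7³, …).
Riders: alternating steps +7, −9, +7, −9, …, so 28, 35, 26, 33, 24, 31, 22 → 29.
Putting it together: 1728 miles, 29 riders.

1728 miles, 29 riders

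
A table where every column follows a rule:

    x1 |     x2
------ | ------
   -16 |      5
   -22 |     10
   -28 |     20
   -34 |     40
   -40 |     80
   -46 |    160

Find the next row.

Column x1: -16, -22, -28, -34, -40, -46 → -52 (−6 each step).
Column x2 — ×2 each step: 5, 10, 20, 40, 80, 160 → 320.
Combining the parts gives -52  320.

-52  320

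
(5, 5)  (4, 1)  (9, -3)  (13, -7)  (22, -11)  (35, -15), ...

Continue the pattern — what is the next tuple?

(57, -19)

First value: 5, 4, 9, 13, 22, 35 → 57 (each term is the sum of the two before it).
For the second value, −4 each step: 5, 1, -3, -7, -11, -15 → -19.
Putting it together: (57, -19).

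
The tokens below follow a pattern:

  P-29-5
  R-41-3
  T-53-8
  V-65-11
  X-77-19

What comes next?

For the letter, letters move forward 2 places in the alphabet: P, R, T, V, X → Z.
Second component goes 29, 41, 53, 65, 77 → 89 (+12 each step).
Third component: each term is the sum of the two before it, so 5, 3, 8, 11, 19 → 30.
Combining the parts gives Z-89-30.

Z-89-30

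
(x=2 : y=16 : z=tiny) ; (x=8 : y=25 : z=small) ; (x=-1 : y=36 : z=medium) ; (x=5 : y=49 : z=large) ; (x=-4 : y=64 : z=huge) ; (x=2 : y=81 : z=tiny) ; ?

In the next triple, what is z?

small

X: 2, 8, -1, 5, -4, 2 → -7 (alternating steps +6, −9, +6, −9, …).
For the y, perfect squares: 4², 5², 6², …: 16, 25, 36, 49, 64, 81 → 100.
Z: repeats tiny → small → medium → large → huge; tiny, small, medium, large, huge, tiny → small.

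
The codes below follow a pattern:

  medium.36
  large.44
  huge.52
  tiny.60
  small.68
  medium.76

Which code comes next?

large.84

Size — repeats medium → large → huge → tiny → small: medium, large, huge, tiny, small, medium → large.
Second component: +8 each step; 36, 44, 52, 60, 68, 76 → 84.
Combining the parts gives large.84.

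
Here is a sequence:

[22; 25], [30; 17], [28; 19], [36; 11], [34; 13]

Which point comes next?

[42; 5]

First value: alternating steps +8, −2, +8, −2, …; 22, 30, 28, 36, 34 → 42.
Second value: 25, 17, 19, 11, 13 → 5 (together with the first value always sums to 47).
Putting it together: [42; 5].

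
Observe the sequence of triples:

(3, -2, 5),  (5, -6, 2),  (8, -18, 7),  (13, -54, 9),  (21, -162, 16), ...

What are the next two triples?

First component: each term is the sum of the two before it; 3, 5, 8, 13, 21 → 34 → 55.
Second component: ×3 each step; -2, -6, -18, -54, -162 → -486 → -1458.
Third component — each term is the sum of the two before it: 5, 2, 7, 9, 16 → 25 → 41.
So the next two triples are (34, -486, 25) and (55, -1458, 41).

(34, -486, 25), (55, -1458, 41)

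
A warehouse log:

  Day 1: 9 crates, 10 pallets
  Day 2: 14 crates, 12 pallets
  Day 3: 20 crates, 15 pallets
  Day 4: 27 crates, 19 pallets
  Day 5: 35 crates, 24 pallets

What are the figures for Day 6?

44 crates, 30 pallets

Crates goes 9, 14, 20, 27, 35 → 44 (differences are 5, 6, 7, … (increasing by 1 each time)).
Pallets goes 10, 12, 15, 19, 24 → 30 (differences are 2, 3, 4, … (increasing by 1 each time)).
Combining the parts gives 44 crates, 30 pallets.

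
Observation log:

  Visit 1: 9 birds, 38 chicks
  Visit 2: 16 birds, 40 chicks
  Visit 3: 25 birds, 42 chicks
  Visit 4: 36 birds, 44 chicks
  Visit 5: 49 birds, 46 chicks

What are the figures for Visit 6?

64 birds, 48 chicks

Birds: perfect squares: 3², 4², 5², …; 9, 16, 25, 36, 49 → 64.
Chicks goes 38, 40, 42, 44, 46 → 48 (+2 each step).
Combining the parts gives 64 birds, 48 chicks.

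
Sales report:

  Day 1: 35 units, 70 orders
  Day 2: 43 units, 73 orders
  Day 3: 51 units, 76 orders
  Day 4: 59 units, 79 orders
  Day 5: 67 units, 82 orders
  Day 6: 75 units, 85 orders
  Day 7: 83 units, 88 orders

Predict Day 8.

91 units, 91 orders

Units: +8 each step, so 35, 43, 51, 59, 67, 75, 83 → 91.
For the orders, +3 each step: 70, 73, 76, 79, 82, 85, 88 → 91.
So the next row is 91 units, 91 orders.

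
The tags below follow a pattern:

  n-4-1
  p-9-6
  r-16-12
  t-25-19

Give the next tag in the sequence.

v-36-27

Letter: letters move forward 2 places in the alphabet; n, p, r, t → v.
Second component: perfect squares: 2², 3², 4², …; 4, 9, 16, 25 → 36.
Third component: 1, 6, 12, 19 → 27 (differences are 5, 6, 7, … (increasing by 1 each time)).
So the next tag is v-36-27.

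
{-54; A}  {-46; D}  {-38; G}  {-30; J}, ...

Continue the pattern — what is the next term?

First value — +8 each step: -54, -46, -38, -30 → -22.
Letter: letters move forward 3 places in the alphabet; A, D, G, J → M.
Combining the parts gives {-22; M}.

{-22; M}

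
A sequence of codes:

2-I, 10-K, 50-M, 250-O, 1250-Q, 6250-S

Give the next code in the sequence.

31250-U

First component — ×5 each step: 2, 10, 50, 250, 1250, 6250 → 31250.
Letter — letters move forward 2 places in the alphabet: I, K, M, O, Q, S → U.
Combining the parts gives 31250-U.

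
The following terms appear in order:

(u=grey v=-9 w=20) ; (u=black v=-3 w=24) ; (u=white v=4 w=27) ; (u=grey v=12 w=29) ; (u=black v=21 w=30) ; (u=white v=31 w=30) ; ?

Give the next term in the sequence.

(u=grey v=42 w=29)

U: repeats grey → black → white, so grey, black, white, grey, black, white → grey.
V: -9, -3, 4, 12, 21, 31 → 42 (differences are 6, 7, 8, … (increasing by 1 each time)).
W: differences are 4, 3, 2, … (decreasing by 1 each time), so 20, 24, 27, 29, 30, 30 → 29.
Putting it together: (u=grey v=42 w=29).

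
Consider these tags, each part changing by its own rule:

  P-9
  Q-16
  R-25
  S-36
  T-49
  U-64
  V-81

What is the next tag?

For the letter, letters move forward 1 place in the alphabet: P, Q, R, S, T, U, V → W.
For the second component, perfect squares: 3², 4², 5², …: 9, 16, 25, 36, 49, 64, 81 → 100.
Combining the parts gives W-100.

W-100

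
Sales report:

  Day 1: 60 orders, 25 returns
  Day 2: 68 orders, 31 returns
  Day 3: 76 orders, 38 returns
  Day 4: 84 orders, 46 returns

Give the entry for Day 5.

92 orders, 55 returns

Orders — +8 each step: 60, 68, 76, 84 → 92.
Returns goes 25, 31, 38, 46 → 55 (differences are 6, 7, 8, … (increasing by 1 each time)).
Combining the parts gives 92 orders, 55 returns.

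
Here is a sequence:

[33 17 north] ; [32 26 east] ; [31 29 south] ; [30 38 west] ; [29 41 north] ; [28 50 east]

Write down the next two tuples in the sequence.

First coordinate goes 33, 32, 31, 30, 29, 28 → 27 → 26 (−1 each step).
Second coordinate: 17, 26, 29, 38, 41, 50 → 53 → 62 (alternating steps +9, +3, +9, +3, …).
Direction goes north, east, south, west, north, east → south → west (repeats north → east → south → west).
So the next two tuples are [27 53 south] and [26 62 west].

[27 53 south], [26 62 west]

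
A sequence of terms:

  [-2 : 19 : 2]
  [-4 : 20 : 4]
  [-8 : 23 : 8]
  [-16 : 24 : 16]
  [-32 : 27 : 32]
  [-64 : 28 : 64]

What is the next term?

First part: ×2 each step; -2, -4, -8, -16, -32, -64 → -128.
Second part — alternating steps +1, +3, +1, +3, …: 19, 20, 23, 24, 27, 28 → 31.
Third part: 2, 4, 8, 16, 32, 64 → 128 (always the negative of the first part).
Combining the parts gives [-128 : 31 : 128].

[-128 : 31 : 128]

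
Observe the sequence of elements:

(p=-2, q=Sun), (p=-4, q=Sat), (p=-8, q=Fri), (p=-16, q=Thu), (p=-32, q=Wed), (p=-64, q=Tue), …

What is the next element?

P: ×2 each step, so -2, -4, -8, -16, -32, -64 → -128.
Q: runs backward through the weekdays Mon→Sun, so Sun, Sat, Fri, Thu, Wed, Tue → Mon.
So the next element is (p=-128, q=Mon).

(p=-128, q=Mon)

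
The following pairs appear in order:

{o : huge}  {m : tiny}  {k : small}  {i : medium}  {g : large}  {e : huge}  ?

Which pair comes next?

{c : tiny}

Letter goes o, m, k, i, g, e → c (letters move back 2 places in the alphabet).
Size — repeats huge → tiny → small → medium → large: huge, tiny, small, medium, large, huge → tiny.
So the next pair is {c : tiny}.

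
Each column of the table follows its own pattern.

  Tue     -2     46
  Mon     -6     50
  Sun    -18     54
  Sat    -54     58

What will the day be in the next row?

Fri

Day: runs backward through the weekdays Mon→Sun, so Tue, Mon, Sun, Sat → Fri.
Second component: -2, -6, -18, -54 → -162 (×3 each step).
Third component — +4 each step: 46, 50, 54, 58 → 62.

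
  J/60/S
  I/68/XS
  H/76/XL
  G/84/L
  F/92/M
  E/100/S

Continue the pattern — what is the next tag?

D/108/XS

For the letter, letters move back 1 place in the alphabet: J, I, H, G, F, E → D.
Second component: 60, 68, 76, 84, 92, 100 → 108 (+8 each step).
Size: repeats S → XS → XL → L → M; S, XS, XL, L, M, S → XS.
Putting it together: D/108/XS.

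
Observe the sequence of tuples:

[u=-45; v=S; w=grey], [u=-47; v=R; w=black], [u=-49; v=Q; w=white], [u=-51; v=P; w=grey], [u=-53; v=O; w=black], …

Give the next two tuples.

U goes -45, -47, -49, -51, -53 → -55 → -57 (−2 each step).
V: S, R, Q, P, O → N → M (letters move back 1 place in the alphabet).
W — repeats grey → black → white: grey, black, white, grey, black → white → grey.
So the next two tuples are [u=-55; v=N; w=white] and [u=-57; v=M; w=grey].

[u=-55; v=N; w=white], [u=-57; v=M; w=grey]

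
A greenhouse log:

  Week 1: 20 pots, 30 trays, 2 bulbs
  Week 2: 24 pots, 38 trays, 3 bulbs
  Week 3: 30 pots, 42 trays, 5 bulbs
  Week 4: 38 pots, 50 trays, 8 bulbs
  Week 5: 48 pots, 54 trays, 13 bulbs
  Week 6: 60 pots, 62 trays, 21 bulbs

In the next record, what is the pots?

For the pots, differences are 4, 6, 8, … (increasing by 2 each time): 20, 24, 30, 38, 48, 60 → 74.

74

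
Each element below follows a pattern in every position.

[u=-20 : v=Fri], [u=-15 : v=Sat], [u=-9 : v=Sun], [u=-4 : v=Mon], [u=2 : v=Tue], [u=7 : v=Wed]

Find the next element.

[u=13 : v=Thu]

For the u, alternating steps +5, +6, +5, +6, …: -20, -15, -9, -4, 2, 7 → 13.
V: runs through the weekdays Mon→Sun, so Fri, Sat, Sun, Mon, Tue, Wed → Thu.
Combining the parts gives [u=13 : v=Thu].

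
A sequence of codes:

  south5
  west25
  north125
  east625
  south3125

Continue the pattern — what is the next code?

Direction goes south, west, north, east, south → west (repeats south → west → north → east).
Second component: ×5 each step, so 5, 25, 125, 625, 3125 → 15625.
Combining the parts gives west15625.

west15625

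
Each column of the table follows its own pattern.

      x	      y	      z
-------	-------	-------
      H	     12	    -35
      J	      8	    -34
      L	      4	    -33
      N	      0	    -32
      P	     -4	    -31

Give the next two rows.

R  -8  -30; T  -12  -29

Column x: letters move forward 2 places in the alphabet; H, J, L, N, P → R → T.
Column y: −4 each step; 12, 8, 4, 0, -4 → -8 → -12.
Column z: +1 each step; -35, -34, -33, -32, -31 → -30 → -29.
Putting the parts together: R  -8  -30 and then T  -12  -29.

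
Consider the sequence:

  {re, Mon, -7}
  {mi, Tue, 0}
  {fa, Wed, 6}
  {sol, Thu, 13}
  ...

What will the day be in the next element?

Fri

Day goes Mon, Tue, Wed, Thu → Fri (runs through the weekdays Mon→Sun).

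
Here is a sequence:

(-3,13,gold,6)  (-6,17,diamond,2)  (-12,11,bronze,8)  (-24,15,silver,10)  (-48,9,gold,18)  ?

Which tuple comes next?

First entry — ×2 each step: -3, -6, -12, -24, -48 → -96.
Second entry: alternating steps +4, −6, +4, −6, …; 13, 17, 11, 15, 9 → 13.
Rank: repeats gold → diamond → bronze → silver; gold, diamond, bronze, silver, gold → diamond.
Fourth entry — each term is the sum of the two before it: 6, 2, 8, 10, 18 → 28.
Putting it together: (-96,13,diamond,28).

(-96,13,diamond,28)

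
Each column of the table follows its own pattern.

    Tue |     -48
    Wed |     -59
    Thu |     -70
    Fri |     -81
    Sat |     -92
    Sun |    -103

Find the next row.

Day goes Tue, Wed, Thu, Fri, Sat, Sun → Mon (runs through the weekdays Mon→Sun).
Second component: −11 each step, so -48, -59, -70, -81, -92, -103 → -114.
Putting it together: Mon  -114.

Mon  -114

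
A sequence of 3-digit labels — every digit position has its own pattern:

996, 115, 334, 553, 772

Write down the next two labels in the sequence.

First digit: +2 each step, mod 10; 9, 1, 3, 5, 7 → 9 → 1.
Second digit: 9, 1, 3, 5, 7 → 9 → 1 (+2 each step, mod 10).
Third digit goes 6, 5, 4, 3, 2 → 1 → 0 (−1 each step, mod 10).
So the next two labels are 991 and 110.

991, 110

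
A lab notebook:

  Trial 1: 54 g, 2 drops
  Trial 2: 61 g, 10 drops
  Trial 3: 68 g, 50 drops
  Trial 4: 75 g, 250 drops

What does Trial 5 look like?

82 g, 1250 drops

G — +7 each step: 54, 61, 68, 75 → 82.
For the drops, ×5 each step: 2, 10, 50, 250 → 1250.
Combining the parts gives 82 g, 1250 drops.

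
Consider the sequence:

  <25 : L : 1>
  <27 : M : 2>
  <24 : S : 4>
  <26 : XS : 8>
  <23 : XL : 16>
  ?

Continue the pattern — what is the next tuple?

<25 : L : 32>

First entry: alternating steps +2, −3, +2, −3, …, so 25, 27, 24, 26, 23 → 25.
Size: L, M, S, XS, XL → L (runs backward through clothing sizes XS→XL).
Third entry: 1, 2, 4, 8, 16 → 32 (×2 each step).
So the next tuple is <25 : L : 32>.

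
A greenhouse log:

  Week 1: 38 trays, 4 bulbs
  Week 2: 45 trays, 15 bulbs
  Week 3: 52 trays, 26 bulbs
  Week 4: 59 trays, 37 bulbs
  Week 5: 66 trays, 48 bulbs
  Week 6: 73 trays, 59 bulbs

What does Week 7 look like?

80 trays, 70 bulbs

Trays: +7 each step; 38, 45, 52, 59, 66, 73 → 80.
Bulbs: +11 each step, so 4, 15, 26, 37, 48, 59 → 70.
Combining the parts gives 80 trays, 70 bulbs.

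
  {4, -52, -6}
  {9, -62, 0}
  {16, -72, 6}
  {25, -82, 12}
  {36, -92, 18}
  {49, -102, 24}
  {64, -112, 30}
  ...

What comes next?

First component: perfect squares: 2², 3², 4², …, so 4, 9, 16, 25, 36, 49, 64 → 81.
For the second component, −10 each step: -52, -62, -72, -82, -92, -102, -112 → -122.
Third component goes -6, 0, 6, 12, 18, 24, 30 → 36 (+6 each step).
Putting it together: {81, -122, 36}.

{81, -122, 36}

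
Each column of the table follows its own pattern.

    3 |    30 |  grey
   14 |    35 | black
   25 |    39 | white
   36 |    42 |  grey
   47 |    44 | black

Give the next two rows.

First component: +11 each step, so 3, 14, 25, 36, 47 → 58 → 69.
Second component: differences are 5, 4, 3, … (decreasing by 1 each time); 30, 35, 39, 42, 44 → 45 → 45.
Shade goes grey, black, white, grey, black → white → grey (repeats grey → black → white).
So the next two rows are 58  45  white and 69  45  grey.

58  45  white; 69  45  grey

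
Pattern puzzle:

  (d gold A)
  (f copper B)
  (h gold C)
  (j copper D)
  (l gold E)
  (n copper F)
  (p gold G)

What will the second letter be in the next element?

Second letter — letters move forward 1 place in the alphabet: A, B, C, D, E, F, G → H.

H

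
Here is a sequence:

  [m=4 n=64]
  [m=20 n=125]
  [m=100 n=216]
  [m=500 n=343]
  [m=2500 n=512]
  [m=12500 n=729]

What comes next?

[m=62500 n=1000]

M: 4, 20, 100, 500, 2500, 12500 → 62500 (×5 each step).
N goes 64, 125, 216, 343, 512, 729 → 1000 (perfect cubes: 4³, 5³, 6³, …).
So the next term is [m=62500 n=1000].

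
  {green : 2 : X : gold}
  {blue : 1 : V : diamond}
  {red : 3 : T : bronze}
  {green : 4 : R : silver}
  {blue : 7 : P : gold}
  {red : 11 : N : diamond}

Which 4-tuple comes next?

Colour — repeats green → blue → red: green, blue, red, green, blue, red → green.
Second component: each term is the sum of the two before it, so 2, 1, 3, 4, 7, 11 → 18.
For the letter, letters move back 2 places in the alphabet: X, V, T, R, P, N → L.
Rank — repeats gold → diamond → bronze → silver: gold, diamond, bronze, silver, gold, diamond → bronze.
So the next 4-tuple is {green : 18 : L : bronze}.

{green : 18 : L : bronze}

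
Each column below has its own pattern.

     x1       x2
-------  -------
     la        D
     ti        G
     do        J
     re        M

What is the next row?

For the column x1, runs through the solfège scale do→ti: la, ti, do, re → mi.
Column x2: letters move forward 3 places in the alphabet; D, G, J, M → P.
So the next row is mi  P.

mi  P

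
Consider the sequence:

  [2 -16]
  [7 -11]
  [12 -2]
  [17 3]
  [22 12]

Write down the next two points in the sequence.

[27 17], [32 26]

First coordinate — +5 each step: 2, 7, 12, 17, 22 → 27 → 32.
For the second coordinate, alternating steps +5, +9, +5, +9, …: -16, -11, -2, 3, 12 → 17 → 26.
So the next two points are [27 17] and [32 26].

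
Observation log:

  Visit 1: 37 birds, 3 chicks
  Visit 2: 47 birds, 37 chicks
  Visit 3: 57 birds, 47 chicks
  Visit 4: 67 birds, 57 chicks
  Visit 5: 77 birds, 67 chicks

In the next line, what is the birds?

87

For the birds, +10 each step: 37, 47, 57, 67, 77 → 87.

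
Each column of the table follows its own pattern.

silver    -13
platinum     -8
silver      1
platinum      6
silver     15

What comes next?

platinum  20

Metal: alternates silver ↔ platinum; silver, platinum, silver, platinum, silver → platinum.
Second component: -13, -8, 1, 6, 15 → 20 (alternating steps +5, +9, +5, +9, …).
Combining the parts gives platinum  20.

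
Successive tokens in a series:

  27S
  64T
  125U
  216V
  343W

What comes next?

512X

First component goes 27, 64, 125, 216, 343 → 512 (perfect cubes: 3³, 4³, 5³, …).
Letter goes S, T, U, V, W → X (letters move forward 1 place in the alphabet).
Putting it together: 512X.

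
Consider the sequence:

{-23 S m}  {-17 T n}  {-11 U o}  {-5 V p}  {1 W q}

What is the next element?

{7 X r}

First part goes -23, -17, -11, -5, 1 → 7 (+6 each step).
First letter: S, T, U, V, W → X (letters move forward 1 place in the alphabet).
Second letter: letters move forward 1 place in the alphabet; m, n, o, p, q → r.
Putting it together: {7 X r}.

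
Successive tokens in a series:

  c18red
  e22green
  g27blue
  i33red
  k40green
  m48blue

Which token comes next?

Letter — letters move forward 2 places in the alphabet: c, e, g, i, k, m → o.
Second component — differences are 4, 5, 6, … (increasing by 1 each time): 18, 22, 27, 33, 40, 48 → 57.
Colour goes red, green, blue, red, green, blue → red (repeats red → green → blue).
Putting it together: o57red.

o57red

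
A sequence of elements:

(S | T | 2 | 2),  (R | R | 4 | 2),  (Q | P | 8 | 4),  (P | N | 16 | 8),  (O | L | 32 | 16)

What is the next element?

First letter: S, R, Q, P, O → N (letters move back 1 place in the alphabet).
For the second letter, letters move back 2 places in the alphabet: T, R, P, N, L → J.
Third slot: 2, 4, 8, 16, 32 → 64 (×2 each step).
Fourth slot: always the previous value of the third slot, so 2, 2, 4, 8, 16 → 32.
Putting it together: (N | J | 64 | 32).

(N | J | 64 | 32)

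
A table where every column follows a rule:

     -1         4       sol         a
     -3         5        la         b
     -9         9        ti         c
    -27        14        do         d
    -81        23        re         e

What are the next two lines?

-243  37  mi  f; -729  60  fa  g

First component: -1, -3, -9, -27, -81 → -243 → -729 (×3 each step).
For the second component, each term is the sum of the two before it: 4, 5, 9, 14, 23 → 37 → 60.
Note goes sol, la, ti, do, re → mi → fa (runs through the solfège scale do→ti).
Letter: letters move forward 1 place in the alphabet; a, b, c, d, e → f → g.
So the next two lines are -243  37  mi  f and -729  60  fa  g.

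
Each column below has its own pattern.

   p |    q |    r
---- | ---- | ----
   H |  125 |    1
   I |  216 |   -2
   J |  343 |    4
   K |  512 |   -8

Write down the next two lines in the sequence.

L  729  16; M  1000  -32

Column p: letters move forward 1 place in the alphabet, so H, I, J, K → L → M.
Column q: perfect cubes: 5³, 6³, 7³, …; 125, 216, 343, 512 → 729 → 1000.
Column r: ×(-2) each step; 1, -2, 4, -8 → 16 → -32.
So the next two lines are L  729  16 and M  1000  -32.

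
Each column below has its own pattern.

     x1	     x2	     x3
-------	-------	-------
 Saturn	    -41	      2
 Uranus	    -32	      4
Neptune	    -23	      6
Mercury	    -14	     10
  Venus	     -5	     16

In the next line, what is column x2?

4

Column x2 goes -41, -32, -23, -14, -5 → 4 (+9 each step).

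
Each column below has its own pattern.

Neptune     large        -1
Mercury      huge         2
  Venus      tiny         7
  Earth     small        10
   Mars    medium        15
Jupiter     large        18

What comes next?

Saturn  huge  23

For the planet, runs through the planets Mercury→Neptune: Neptune, Mercury, Venus, Earth, Mars, Jupiter → Saturn.
Size: large, huge, tiny, small, medium, large → huge (repeats large → huge → tiny → small → medium).
Third component: -1, 2, 7, 10, 15, 18 → 23 (alternating steps +3, +5, +3, +5, …).
Putting it together: Saturn  huge  23.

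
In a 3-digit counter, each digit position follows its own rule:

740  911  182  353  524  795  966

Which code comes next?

137

First digit: +2 each step, mod 10, so 7, 9, 1, 3, 5, 7, 9 → 1.
Second digit — −3 each step, mod 10: 4, 1, 8, 5, 2, 9, 6 → 3.
Third digit — +1 each step, mod 10: 0, 1, 2, 3, 4, 5, 6 → 7.
Combining the parts gives 137.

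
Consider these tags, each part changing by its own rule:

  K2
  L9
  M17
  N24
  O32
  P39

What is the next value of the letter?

Letter — letters move forward 1 place in the alphabet: K, L, M, N, O, P → Q.
Second component: alternating steps +7, +8, +7, +8, …; 2, 9, 17, 24, 32, 39 → 47.

Q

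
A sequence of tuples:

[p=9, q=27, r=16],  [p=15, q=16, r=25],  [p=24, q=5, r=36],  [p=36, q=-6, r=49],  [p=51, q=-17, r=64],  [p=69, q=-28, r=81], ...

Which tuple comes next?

[p=90, q=-39, r=100]

P — differences are 6, 9, 12, … (increasing by 3 each time): 9, 15, 24, 36, 51, 69 → 90.
Q: 27, 16, 5, -6, -17, -28 → -39 (−11 each step).
R goes 16, 25, 36, 49, 64, 81 → 100 (perfect squares: 4², 5², 6², …).
Combining the parts gives [p=90, q=-39, r=100].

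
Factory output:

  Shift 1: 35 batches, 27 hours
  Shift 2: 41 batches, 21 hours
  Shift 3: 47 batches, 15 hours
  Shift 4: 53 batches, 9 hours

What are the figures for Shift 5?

Batches: 35, 41, 47, 53 → 59 (+6 each step).
Hours: 27, 21, 15, 9 → 3 (together with the batches always sums to 62).
So the next line is 59 batches, 3 hours.

59 batches, 3 hours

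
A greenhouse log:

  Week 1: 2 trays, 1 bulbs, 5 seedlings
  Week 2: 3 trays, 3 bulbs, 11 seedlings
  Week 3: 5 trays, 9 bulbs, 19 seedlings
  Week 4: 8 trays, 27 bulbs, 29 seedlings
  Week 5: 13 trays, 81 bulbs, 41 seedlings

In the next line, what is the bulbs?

243

Trays: 2, 3, 5, 8, 13 → 21 (each term is the sum of the two before it).
Bulbs goes 1, 3, 9, 27, 81 → 243 (×3 each step).
Seedlings — differences are 6, 8, 10, … (increasing by 2 each time): 5, 11, 19, 29, 41 → 55.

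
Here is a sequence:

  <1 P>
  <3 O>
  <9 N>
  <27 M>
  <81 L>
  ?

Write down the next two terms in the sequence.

<243 K>, <729 J>

First value: ×3 each step; 1, 3, 9, 27, 81 → 243 → 729.
Letter — letters move back 1 place in the alphabet: P, O, N, M, L → K → J.
So the next two terms are <243 K> and <729 J>.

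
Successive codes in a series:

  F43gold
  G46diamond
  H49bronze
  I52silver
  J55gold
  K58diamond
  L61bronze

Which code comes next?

M64silver

For the letter, letters move forward 1 place in the alphabet: F, G, H, I, J, K, L → M.
Second component: +3 each step; 43, 46, 49, 52, 55, 58, 61 → 64.
Rank: repeats gold → diamond → bronze → silver; gold, diamond, bronze, silver, gold, diamond, bronze → silver.
Combining the parts gives M64silver.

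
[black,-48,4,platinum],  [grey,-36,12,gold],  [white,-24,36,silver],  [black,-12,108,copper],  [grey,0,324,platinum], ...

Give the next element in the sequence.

[white,12,972,gold]

Shade goes black, grey, white, black, grey → white (repeats black → grey → white).
For the second component, +12 each step: -48, -36, -24, -12, 0 → 12.
Third component: 4, 12, 36, 108, 324 → 972 (×3 each step).
Metal: repeats platinum → gold → silver → copper; platinum, gold, silver, copper, platinum → gold.
So the next element is [white,12,972,gold].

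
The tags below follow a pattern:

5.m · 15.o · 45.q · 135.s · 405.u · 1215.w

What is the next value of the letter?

Letter — letters move forward 2 places in the alphabet: m, o, q, s, u, w → y.

y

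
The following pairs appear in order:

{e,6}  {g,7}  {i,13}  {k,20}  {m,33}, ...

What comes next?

{o,53}

Letter — letters move forward 2 places in the alphabet: e, g, i, k, m → o.
Second value — each term is the sum of the two before it: 6, 7, 13, 20, 33 → 53.
Combining the parts gives {o,53}.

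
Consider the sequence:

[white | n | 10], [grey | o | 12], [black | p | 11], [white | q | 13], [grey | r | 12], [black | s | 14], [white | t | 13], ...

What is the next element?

Shade goes white, grey, black, white, grey, black, white → grey (repeats white → grey → black).
Letter goes n, o, p, q, r, s, t → u (letters move forward 1 place in the alphabet).
Third coordinate: alternating steps +2, −1, +2, −1, …, so 10, 12, 11, 13, 12, 14, 13 → 15.
Combining the parts gives [grey | u | 15].

[grey | u | 15]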